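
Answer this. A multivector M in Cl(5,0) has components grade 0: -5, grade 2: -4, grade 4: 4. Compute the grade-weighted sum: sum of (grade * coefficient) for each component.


Grade-weighted sum = sum of grade_k * coefficient_k
0*(-5) = 0
2*(-4) = -8
4*4 = 16
Total = 0 + (-8) + 16 = 8


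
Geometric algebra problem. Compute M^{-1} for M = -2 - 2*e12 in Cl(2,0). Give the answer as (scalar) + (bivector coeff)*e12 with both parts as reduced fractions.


M = -2 - 2*e12, where e12^2 = -1.
Since M commutes with its reverse ~M = a - b*e12, M * ~M = a^2 - b^2*e12^2 = a^2 + b^2.
So M^{-1} = ~M / (a^2 + b^2) = (a - b*e12)/(a^2 + b^2).
a^2 + b^2 = 4 + 4 = 8
Scalar part = -2/8 = -1/4
Bivector coeff = 2/8 = 1/4
M^{-1} = -1/4 + 1/4*e12


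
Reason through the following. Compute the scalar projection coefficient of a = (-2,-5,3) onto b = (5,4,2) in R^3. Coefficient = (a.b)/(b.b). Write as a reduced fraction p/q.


Projection coefficient = (a . b) / (b . b)
a . b = (-2)*5 + (-5)*4 + 3*2
= -10 + (-20) + 6 = -24
b . b = 5^2 + 4^2 + 2^2
= 25 + 16 + 4 = 45
Coefficient = -24/45
In lowest terms: -8/15


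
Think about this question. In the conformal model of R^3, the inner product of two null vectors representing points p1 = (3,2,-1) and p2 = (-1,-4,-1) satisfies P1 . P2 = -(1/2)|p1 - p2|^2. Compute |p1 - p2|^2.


p1 - p2 = (4, 6, 0)
|p1 - p2|^2 = 4^2 + 6^2 + 0^2
= 16 + 36 + 0
= 52


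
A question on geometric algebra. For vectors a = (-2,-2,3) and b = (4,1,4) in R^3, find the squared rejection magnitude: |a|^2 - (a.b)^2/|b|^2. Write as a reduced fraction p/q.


|a|^2 = (-2)^2 + (-2)^2 + 3^2 = 17
|b|^2 = 4^2 + 1^2 + 4^2 = 33
a . b = (-2)*4 + (-2)*1 + 3*4 = 2
(a.b)^2 = 2^2 = 4
|rej|^2 = 17 - 4/33
= (561 - 4)/33
= 557/33
In lowest terms: 557/33


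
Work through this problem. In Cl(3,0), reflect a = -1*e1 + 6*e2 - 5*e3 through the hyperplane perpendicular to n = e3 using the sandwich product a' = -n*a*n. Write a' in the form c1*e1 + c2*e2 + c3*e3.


Reflection formula: a' = -n*a*n, with n = e3 (unit vector, n^2 = 1).
For reflection through hyperplane perp to e3:
The component along e3 flips sign, others stay.
a = (-1, 6, -5)
a' = (-1, 6, 5)
a' = -1*e1 + 6*e2 + 5*e3


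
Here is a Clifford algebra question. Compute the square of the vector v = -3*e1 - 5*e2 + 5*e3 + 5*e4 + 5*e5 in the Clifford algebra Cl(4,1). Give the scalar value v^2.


v^2 = sum of c_i^2 * e_i^2
Positive signature terms (e_i^2 = +1): (-3)^2 + (-5)^2 + 5^2 + 5^2 = 84
Negative signature terms (e_j^2 = -1): 5^2 = 25
v^2 = 84 - 25 = 59


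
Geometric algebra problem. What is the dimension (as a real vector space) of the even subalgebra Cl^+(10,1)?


Even subalgebra dimension = 2^(n-1)
n = 10 + 1 = 11
2^(11 - 1) = 2^10 = 1024
Verification: sum of C(11,k) for even k = 1 + 55 + 330 + 462 + 165 + 11 = 1024
Result = 1024


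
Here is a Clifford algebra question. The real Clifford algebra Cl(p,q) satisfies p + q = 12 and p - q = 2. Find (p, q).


We need p + q = 12 and p - q = 2.
Adding: 2p = 12 + 2 = 14, so p = 7.
Then q = 12 - 7 = 5.
(p, q) = (7, 5)


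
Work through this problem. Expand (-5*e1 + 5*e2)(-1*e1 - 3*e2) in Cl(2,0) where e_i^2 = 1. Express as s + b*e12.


Expand: (-5*e1 + 5*e2)(-1*e1 - 3*e2)
= (-5)*(-1)*e1e1 + (-5)*(-3)*e1e2 + 5*(-1)*e2e1 + 5*(-3)*e2e2
Using e1^2 = e2^2 = 1, e2e1 = -e1e2:
Scalar part s = (-5)*(-1) + 5*(-3) = 5 + (-15) = -10
Bivector part b = (-5)*(-3) - 5*(-1) = 15 - (-5) = 20
uv = -10 + 20*e12


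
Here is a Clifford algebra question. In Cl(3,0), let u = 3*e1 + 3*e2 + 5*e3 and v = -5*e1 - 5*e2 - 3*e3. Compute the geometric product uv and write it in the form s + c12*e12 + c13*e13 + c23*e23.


In Cl(3,0): e_i^2 = 1, e_ie_j = -e_je_i for i != j.
Scalar part = u . v = 3*(-5) + 3*(-5) + 5*(-3)
= -15 + (-15) + (-15) = -45
e12 coeff = 3*(-5) - 3*(-5) = -15 - (-15) = 0
e13 coeff = 3*(-3) - 5*(-5) = -9 - (-25) = 16
e23 coeff = 3*(-3) - 5*(-5) = -9 - (-25) = 16
uv = -45 + 0*e12 + 16*e13 + 16*e23


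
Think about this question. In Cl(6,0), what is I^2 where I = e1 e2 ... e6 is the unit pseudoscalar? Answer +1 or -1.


The pseudoscalar I = e1...e_n (product of all n generators) of Cl(p,q) satisfies I^2 = (-1)^(q + n(n-1)/2).
p = 6, q = 0, n = p + q = 6
n(n-1)/2 = 6 * 5 / 2 = 15
Exponent = q + n(n-1)/2 = 0 + 15 = 15
I^2 = (-1)^15 = -1


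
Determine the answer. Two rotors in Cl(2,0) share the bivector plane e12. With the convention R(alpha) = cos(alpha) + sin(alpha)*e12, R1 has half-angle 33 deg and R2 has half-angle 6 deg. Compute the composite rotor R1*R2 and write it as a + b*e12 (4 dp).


Same-plane rotors commute and their half-angles add:
R1*R2 = cos(a1 + a2) + sin(a1 + a2)*e12.
a1 + a2 = 33 + 6 = 39 deg
cos(39 deg) = 0.7771
sin(39 deg) = 0.6293
R1*R2 = 0.7771 + 0.6293*e12


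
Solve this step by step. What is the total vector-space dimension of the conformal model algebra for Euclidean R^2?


The conformal model of R^2 uses Cl(3,1): the 2 Euclidean generators plus two extra orthogonal generators e+ (e+^2 = +1) and e- (e-^2 = -1), from which the null vectors e0, einf are built.
Number of generators m = 2 + 2 = 4.
dim Cl(p,q) = 2^m = 2^4 = 16


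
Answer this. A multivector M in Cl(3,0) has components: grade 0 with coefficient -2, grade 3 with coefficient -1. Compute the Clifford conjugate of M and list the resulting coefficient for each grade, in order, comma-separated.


Clifford conjugate sign for grade k: (-1)^(k(k+1)/2)
Grade 0: (-1)^(0*1/2) = (-1)^0 = 1, coeff -2 -> -2
Grade 3: (-1)^(3*4/2) = (-1)^6 = 1, coeff -1 -> -1
Conjugated coefficients: -2, -1


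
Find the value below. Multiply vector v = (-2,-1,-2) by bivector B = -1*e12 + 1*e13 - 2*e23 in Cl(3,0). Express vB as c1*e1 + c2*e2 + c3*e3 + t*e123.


vB has grade-1 (vector) and grade-3 (trivector) parts: vB = (v _| B) + (v ^ B).
Vector part <vB>_1:
  e1: -v2*b12 - v3*b13 = -(-1)*(-1) - (-2)*(1) = 1
  e2: v1*b12 - v3*b23 = (-2)*(-1) - (-2)*(-2) = -2
  e3: v1*b13 + v2*b23 = (-2)*(1) + (-1)*(-2) = 0
Trivector part <vB>_3:
  e123: v1*b23 - v2*b13 + v3*b12 = (-2)*(-2) - (-1)*(1) + (-2)*(-1) = 7
vB = 1*e1 - 2*e2 + 0*e3 + 7*e123


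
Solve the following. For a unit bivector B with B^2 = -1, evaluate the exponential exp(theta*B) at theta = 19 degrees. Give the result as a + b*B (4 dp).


For a unit bivector B with B^2 = -1, the exponential series gives
e^(theta*B) = cos(theta) + sin(theta)*B (the GA analogue of Euler's formula).
theta = 19 degrees = 0.331613 rad
cos(19 deg) = 0.9455
sin(19 deg) = 0.3256
exp(theta*B) = 0.9455 + 0.3256*B


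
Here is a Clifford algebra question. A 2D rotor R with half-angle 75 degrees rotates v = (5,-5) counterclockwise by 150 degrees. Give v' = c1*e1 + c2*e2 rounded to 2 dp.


Rotor R = cos(75deg) - sin(75deg)*e12
Rotation angle theta = 2 * 75 = 150 degrees
v' = R*v*~R rotates v by theta.
cos(150deg) = -0.8660, sin(150deg) = 0.5000
v'_1 = 5*cos(150deg) - (-5)*sin(150deg)
= 5*(-0.8660) - (-5)*0.5000
= -1.83
v'_2 = 5*sin(150deg) + (-5)*cos(150deg)
= 5*0.5000 + (-5)*(-0.8660)
= 6.83
v' = -1.83*e1 + 6.83*e2


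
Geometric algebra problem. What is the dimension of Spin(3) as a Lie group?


Spin(n) double-covers SO(n); both have Lie algebra so(n) of dimension n(n-1)/2.
n = 3
n(n-1) = 3 * 2 = 6
dim Spin(3) = 6/2 = 3


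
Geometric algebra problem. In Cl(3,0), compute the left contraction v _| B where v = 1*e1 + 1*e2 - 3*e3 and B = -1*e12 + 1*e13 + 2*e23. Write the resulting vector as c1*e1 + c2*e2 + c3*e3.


Left contraction v _| B = <vB>_1 (grade-1 part of the geometric product vB).
Using e1_|e12 = e2, e2_|e12 = -e1, e1_|e13 = e3, e3_|e13 = -e1, e2_|e23 = e3, e3_|e23 = -e2:
e1 coeff: -v2*b12 - v3*b13 = -(1)*(-1) - (-3)*(1) = 4
e2 coeff: v1*b12 - v3*b23 = (1)*(-1) - (-3)*(2) = 5
e3 coeff: v1*b13 + v2*b23 = (1)*(1) + (1)*(2) = 3
v _| B = 4*e1 + 5*e2 + 3*e3


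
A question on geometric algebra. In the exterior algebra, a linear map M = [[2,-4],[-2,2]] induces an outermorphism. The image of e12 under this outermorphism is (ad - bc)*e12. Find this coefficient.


The outermorphism of a linear map f sends e1^e2 to f(e1)^f(e2).
f(e1) = 2*e1 - 2*e2
f(e2) = -4*e1 + 2*e2
f(e1) ^ f(e2) = (2*e1 - 2*e2) ^ (-4*e1 + 2*e2)
= 2*2*e12 + (-2)*(-4)*e21
= (4 - 8)*e12
= -4*e12
Coefficient = -4


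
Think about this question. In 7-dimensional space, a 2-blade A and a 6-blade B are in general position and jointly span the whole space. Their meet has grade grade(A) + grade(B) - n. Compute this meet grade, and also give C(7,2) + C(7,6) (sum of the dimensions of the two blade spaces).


Meet grade = grade(A) + grade(B) - n
= 2 + 6 - 7 = 1
C(7,2) = 21
C(7,6) = 7
dim_A + dim_B = 21 + 7 = 28


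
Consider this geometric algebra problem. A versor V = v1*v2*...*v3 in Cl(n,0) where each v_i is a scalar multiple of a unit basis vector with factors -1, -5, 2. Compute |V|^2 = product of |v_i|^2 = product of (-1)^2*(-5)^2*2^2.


Each vector v_i has |v_i|^2 = s_i^2
Squared scales: (-1)^2 = 1, (-5)^2 = 25, 2^2 = 4
|V|^2 = 1 * 25 * 4
= 100


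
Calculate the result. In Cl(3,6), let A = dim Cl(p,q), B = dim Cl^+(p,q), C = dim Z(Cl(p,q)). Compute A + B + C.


n = 3 + 6 = 9
Total dim = 2^9 = 512
Even subalgebra dim = 2^8 = 256
n is odd, so center dim = 2
Sum = 512 + 256 + 2 = 770


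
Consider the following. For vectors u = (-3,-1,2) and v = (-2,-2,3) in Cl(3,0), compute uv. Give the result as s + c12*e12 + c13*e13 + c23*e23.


In Cl(3,0): e_i^2 = 1, e_ie_j = -e_je_i for i != j.
Scalar part = u . v = (-3)*(-2) + (-1)*(-2) + 2*3
= 6 + 2 + 6 = 14
e12 coeff = (-3)*(-2) - (-1)*(-2) = 6 - 2 = 4
e13 coeff = (-3)*3 - 2*(-2) = -9 - (-4) = -5
e23 coeff = (-1)*3 - 2*(-2) = -3 - (-4) = 1
uv = 14 + 4*e12 - 5*e13 + 1*e23


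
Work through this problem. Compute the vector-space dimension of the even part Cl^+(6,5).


Even subalgebra dimension = 2^(n-1)
n = 6 + 5 = 11
2^(11 - 1) = 2^10 = 1024
Verification: sum of C(11,k) for even k = 1 + 55 + 330 + 462 + 165 + 11 = 1024
Result = 1024


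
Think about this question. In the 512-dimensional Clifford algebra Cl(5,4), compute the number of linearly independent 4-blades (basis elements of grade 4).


Number of grade-k basis blades in Cl(p,q) with n = p + q is C(n, k).
n = 5 + 4 = 9
C(9, 4) = 9! / (4! * 5!)
= 362880 / (24 * 120)
= 126


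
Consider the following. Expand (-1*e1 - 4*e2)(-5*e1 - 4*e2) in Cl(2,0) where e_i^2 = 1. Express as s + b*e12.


Expand: (-1*e1 - 4*e2)(-5*e1 - 4*e2)
= (-1)*(-5)*e1e1 + (-1)*(-4)*e1e2 + (-4)*(-5)*e2e1 + (-4)*(-4)*e2e2
Using e1^2 = e2^2 = 1, e2e1 = -e1e2:
Scalar part s = (-1)*(-5) + (-4)*(-4) = 5 + 16 = 21
Bivector part b = (-1)*(-4) - (-4)*(-5) = 4 - 20 = -16
uv = 21 - 16*e12


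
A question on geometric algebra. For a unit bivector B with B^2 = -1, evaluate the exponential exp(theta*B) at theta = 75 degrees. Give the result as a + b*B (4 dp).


For a unit bivector B with B^2 = -1, the exponential series gives
e^(theta*B) = cos(theta) + sin(theta)*B (the GA analogue of Euler's formula).
theta = 75 degrees = 1.308997 rad
cos(75 deg) = 0.2588
sin(75 deg) = 0.9659
exp(theta*B) = 0.2588 + 0.9659*B


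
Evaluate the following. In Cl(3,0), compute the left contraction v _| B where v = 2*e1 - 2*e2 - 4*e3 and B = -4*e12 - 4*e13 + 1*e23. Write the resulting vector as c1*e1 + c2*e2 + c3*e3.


Left contraction v _| B = <vB>_1 (grade-1 part of the geometric product vB).
Using e1_|e12 = e2, e2_|e12 = -e1, e1_|e13 = e3, e3_|e13 = -e1, e2_|e23 = e3, e3_|e23 = -e2:
e1 coeff: -v2*b12 - v3*b13 = -(-2)*(-4) - (-4)*(-4) = -24
e2 coeff: v1*b12 - v3*b23 = (2)*(-4) - (-4)*(1) = -4
e3 coeff: v1*b13 + v2*b23 = (2)*(-4) + (-2)*(1) = -10
v _| B = -24*e1 - 4*e2 - 10*e3


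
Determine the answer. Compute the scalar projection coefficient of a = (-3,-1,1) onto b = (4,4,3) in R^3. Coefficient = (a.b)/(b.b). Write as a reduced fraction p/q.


Projection coefficient = (a . b) / (b . b)
a . b = (-3)*4 + (-1)*4 + 1*3
= -12 + (-4) + 3 = -13
b . b = 4^2 + 4^2 + 3^2
= 16 + 16 + 9 = 41
Coefficient = -13/41
In lowest terms: -13/41


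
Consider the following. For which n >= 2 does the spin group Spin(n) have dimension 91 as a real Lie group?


dim Spin(n) = dim so(n) = n(n-1)/2.
Solve n(n-1)/2 = 91, i.e. n^2 - n - 182 = 0.
Discriminant = 1 + 8*91 = 729
n = (1 + sqrt(729))/2 = (1 + 27)/2 = 14


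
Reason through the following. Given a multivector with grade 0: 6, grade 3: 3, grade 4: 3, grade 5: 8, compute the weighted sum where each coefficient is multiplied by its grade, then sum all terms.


Grade-weighted sum = sum of grade_k * coefficient_k
0*6 = 0
3*3 = 9
4*3 = 12
5*8 = 40
Total = 0 + 9 + 12 + 40 = 61


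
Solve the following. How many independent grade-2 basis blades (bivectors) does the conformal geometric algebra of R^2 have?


The conformal model of R^2 uses Cl(3,1) with m = 2 + 2 = 4 generators.
Number of grade-2 blades = C(m, 2) = C(4, 2)
= 4*3/2 = 6


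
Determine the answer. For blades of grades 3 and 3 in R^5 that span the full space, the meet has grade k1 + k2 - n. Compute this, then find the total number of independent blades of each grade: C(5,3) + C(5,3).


Meet grade = grade(A) + grade(B) - n
= 3 + 3 - 5 = 1
C(5,3) = 10
C(5,3) = 10
dim_A + dim_B = 10 + 10 = 20


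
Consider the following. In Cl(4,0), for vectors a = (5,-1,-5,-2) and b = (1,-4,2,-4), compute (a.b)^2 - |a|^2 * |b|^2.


a . b = 5*1 + (-1)*(-4) + (-5)*2 + (-2)*(-4)
= 5 + 4 + (-10) + 8 = 7
|a|^2 = 5^2 + (-1)^2 + (-5)^2 + (-2)^2 = 55
|b|^2 = 1^2 + (-4)^2 + 2^2 + (-4)^2 = 37
(a.b)^2 = 7^2 = 49
|a|^2 * |b|^2 = 55 * 37 = 2035
Result = 49 - 2035 = -1986


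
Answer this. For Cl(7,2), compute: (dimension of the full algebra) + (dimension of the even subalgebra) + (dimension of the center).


n = 7 + 2 = 9
Total dim = 2^9 = 512
Even subalgebra dim = 2^8 = 256
n is odd, so center dim = 2
Sum = 512 + 256 + 2 = 770


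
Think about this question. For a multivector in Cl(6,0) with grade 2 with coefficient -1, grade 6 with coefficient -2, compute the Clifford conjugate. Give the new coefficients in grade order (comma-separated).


Clifford conjugate sign for grade k: (-1)^(k(k+1)/2)
Grade 2: (-1)^(2*3/2) = (-1)^3 = -1, coeff -1 -> 1
Grade 6: (-1)^(6*7/2) = (-1)^21 = -1, coeff -2 -> 2
Conjugated coefficients: 1, 2


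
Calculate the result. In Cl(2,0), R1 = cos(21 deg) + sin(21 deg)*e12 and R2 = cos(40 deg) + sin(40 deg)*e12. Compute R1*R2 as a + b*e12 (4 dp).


Same-plane rotors commute and their half-angles add:
R1*R2 = cos(a1 + a2) + sin(a1 + a2)*e12.
a1 + a2 = 21 + 40 = 61 deg
cos(61 deg) = 0.4848
sin(61 deg) = 0.8746
R1*R2 = 0.4848 + 0.8746*e12


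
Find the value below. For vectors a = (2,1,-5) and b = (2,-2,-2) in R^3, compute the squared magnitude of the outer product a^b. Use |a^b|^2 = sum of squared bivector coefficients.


a wedge b = (a1*b2 - a2*b1)*e12 + (a1*b3 - a3*b1)*e13 + (a2*b3 - a3*b2)*e23
e12 coeff: 2*(-2) - 1*2 = -4 - 2 = -6
e13 coeff: 2*(-2) - (-5)*2 = -4 - (-10) = 6
e23 coeff: 1*(-2) - (-5)*(-2) = -2 - 10 = -12
|a wedge b|^2 = (-6)^2 + 6^2 + (-12)^2
= 36 + 36 + 144
= 216


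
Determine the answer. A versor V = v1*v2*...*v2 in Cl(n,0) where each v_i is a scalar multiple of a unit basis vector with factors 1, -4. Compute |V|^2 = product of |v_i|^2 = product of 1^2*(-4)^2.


Each vector v_i has |v_i|^2 = s_i^2
Squared scales: 1^2 = 1, (-4)^2 = 16
|V|^2 = 1 * 16
= 16


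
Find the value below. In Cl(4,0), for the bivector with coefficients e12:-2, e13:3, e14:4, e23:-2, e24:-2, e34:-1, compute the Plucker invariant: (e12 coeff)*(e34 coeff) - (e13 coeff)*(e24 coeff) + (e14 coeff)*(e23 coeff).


Plucker relation: af - be + cd
a*f = (-2)*(-1) = 2
b*e = 3*(-2) = -6
c*d = 4*(-2) = -8
af - be + cd = 2 - (-6) + (-8)
= 0


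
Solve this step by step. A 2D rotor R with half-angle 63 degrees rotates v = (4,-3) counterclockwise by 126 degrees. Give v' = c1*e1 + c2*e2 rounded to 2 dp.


Rotor R = cos(63deg) - sin(63deg)*e12
Rotation angle theta = 2 * 63 = 126 degrees
v' = R*v*~R rotates v by theta.
cos(126deg) = -0.5878, sin(126deg) = 0.8090
v'_1 = 4*cos(126deg) - (-3)*sin(126deg)
= 4*(-0.5878) - (-3)*0.8090
= 0.08
v'_2 = 4*sin(126deg) + (-3)*cos(126deg)
= 4*0.8090 + (-3)*(-0.5878)
= 5.00
v' = 0.08*e1 + 5.00*e2


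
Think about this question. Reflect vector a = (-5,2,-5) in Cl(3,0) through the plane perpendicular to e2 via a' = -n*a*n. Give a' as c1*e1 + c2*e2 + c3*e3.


Reflection formula: a' = -n*a*n, with n = e2 (unit vector, n^2 = 1).
For reflection through hyperplane perp to e2:
The component along e2 flips sign, others stay.
a = (-5, 2, -5)
a' = (-5, -2, -5)
a' = -5*e1 - 2*e2 - 5*e3


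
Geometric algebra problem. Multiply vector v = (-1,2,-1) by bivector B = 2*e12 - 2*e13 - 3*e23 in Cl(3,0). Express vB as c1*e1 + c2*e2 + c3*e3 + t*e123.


vB has grade-1 (vector) and grade-3 (trivector) parts: vB = (v _| B) + (v ^ B).
Vector part <vB>_1:
  e1: -v2*b12 - v3*b13 = -(2)*(2) - (-1)*(-2) = -6
  e2: v1*b12 - v3*b23 = (-1)*(2) - (-1)*(-3) = -5
  e3: v1*b13 + v2*b23 = (-1)*(-2) + (2)*(-3) = -4
Trivector part <vB>_3:
  e123: v1*b23 - v2*b13 + v3*b12 = (-1)*(-3) - (2)*(-2) + (-1)*(2) = 5
vB = -6*e1 - 5*e2 - 4*e3 + 5*e123


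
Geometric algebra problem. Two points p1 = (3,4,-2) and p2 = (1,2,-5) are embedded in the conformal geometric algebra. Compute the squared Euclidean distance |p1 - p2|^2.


p1 - p2 = (2, 2, 3)
|p1 - p2|^2 = 2^2 + 2^2 + 3^2
= 4 + 4 + 9
= 17


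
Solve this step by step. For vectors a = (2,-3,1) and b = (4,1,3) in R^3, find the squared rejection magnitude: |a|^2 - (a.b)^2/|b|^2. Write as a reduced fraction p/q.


|a|^2 = 2^2 + (-3)^2 + 1^2 = 14
|b|^2 = 4^2 + 1^2 + 3^2 = 26
a . b = 2*4 + (-3)*1 + 1*3 = 8
(a.b)^2 = 8^2 = 64
|rej|^2 = 14 - 64/26
= (364 - 64)/26
= 300/26
In lowest terms: 150/13


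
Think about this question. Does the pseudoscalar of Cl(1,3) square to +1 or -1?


The pseudoscalar I = e1...e_n (product of all n generators) of Cl(p,q) satisfies I^2 = (-1)^(q + n(n-1)/2).
p = 1, q = 3, n = p + q = 4
n(n-1)/2 = 4 * 3 / 2 = 6
Exponent = q + n(n-1)/2 = 3 + 6 = 9
I^2 = (-1)^9 = -1


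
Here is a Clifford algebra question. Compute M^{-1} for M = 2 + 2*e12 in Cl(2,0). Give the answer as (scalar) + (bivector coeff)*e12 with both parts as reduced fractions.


M = 2 + 2*e12, where e12^2 = -1.
Since M commutes with its reverse ~M = a - b*e12, M * ~M = a^2 - b^2*e12^2 = a^2 + b^2.
So M^{-1} = ~M / (a^2 + b^2) = (a - b*e12)/(a^2 + b^2).
a^2 + b^2 = 4 + 4 = 8
Scalar part = 2/8 = 1/4
Bivector coeff = -2/8 = -1/4
M^{-1} = 1/4 - 1/4*e12


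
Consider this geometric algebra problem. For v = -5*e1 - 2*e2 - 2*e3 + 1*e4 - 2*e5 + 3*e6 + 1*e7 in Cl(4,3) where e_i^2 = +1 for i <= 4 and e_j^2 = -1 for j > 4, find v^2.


v^2 = sum of c_i^2 * e_i^2
Positive signature terms (e_i^2 = +1): (-5)^2 + (-2)^2 + (-2)^2 + 1^2 = 34
Negative signature terms (e_j^2 = -1): (-2)^2 + 3^2 + 1^2 = 14
v^2 = 34 - 14 = 20


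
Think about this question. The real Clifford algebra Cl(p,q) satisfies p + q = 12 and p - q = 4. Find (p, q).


We need p + q = 12 and p - q = 4.
Adding: 2p = 12 + 4 = 16, so p = 8.
Then q = 12 - 8 = 4.
(p, q) = (8, 4)


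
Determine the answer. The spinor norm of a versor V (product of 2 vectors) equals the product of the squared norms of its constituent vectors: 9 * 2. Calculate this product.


Spinor norm N(V) = |v1|^2 * |v2|^2 * ... * |v2|^2
= 9 * 2
Running product: 9, 18
N(V) = 18


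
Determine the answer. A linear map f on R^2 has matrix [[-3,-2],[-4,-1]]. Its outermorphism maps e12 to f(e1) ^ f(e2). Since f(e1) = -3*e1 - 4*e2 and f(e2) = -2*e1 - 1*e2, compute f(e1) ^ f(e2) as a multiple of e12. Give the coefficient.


The outermorphism of a linear map f sends e1^e2 to f(e1)^f(e2).
f(e1) = -3*e1 - 4*e2
f(e2) = -2*e1 - 1*e2
f(e1) ^ f(e2) = (-3*e1 - 4*e2) ^ (-2*e1 - 1*e2)
= (-3)*(-1)*e12 + (-4)*(-2)*e21
= (3 - 8)*e12
= -5*e12
Coefficient = -5


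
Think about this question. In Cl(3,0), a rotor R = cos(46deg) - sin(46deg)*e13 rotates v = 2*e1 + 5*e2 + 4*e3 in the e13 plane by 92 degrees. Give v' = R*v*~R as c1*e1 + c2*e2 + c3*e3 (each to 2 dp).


Rotor R = cos(46deg) - sin(46deg)*e13
Rotation angle theta = 2 * 46 = 92 degrees in the e13 plane (e1 -> e3).
The component perpendicular to the plane (e2) is invariant: v'_2 = v2 = 5.00
cos(92deg) = -0.0349, sin(92deg) = 0.9994
v'_1 = v1*cos(theta) - v3*sin(theta) = 2*(-0.0349) - 4*0.9994 = -4.07
v'_3 = v1*sin(theta) + v3*cos(theta) = 2*0.9994 + 4*(-0.0349) = 1.86
v' = -4.07*e1 + 5.00*e2 + 1.86*e3


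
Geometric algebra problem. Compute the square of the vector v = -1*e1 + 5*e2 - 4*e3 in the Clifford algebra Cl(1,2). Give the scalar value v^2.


v^2 = sum of c_i^2 * e_i^2
Positive signature terms (e_i^2 = +1): (-1)^2 = 1
Negative signature terms (e_j^2 = -1): 5^2 + (-4)^2 = 41
v^2 = 1 - 41 = -40


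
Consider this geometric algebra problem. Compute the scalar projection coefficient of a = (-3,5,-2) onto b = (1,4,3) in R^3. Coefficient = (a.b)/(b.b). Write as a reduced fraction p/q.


Projection coefficient = (a . b) / (b . b)
a . b = (-3)*1 + 5*4 + (-2)*3
= -3 + 20 + (-6) = 11
b . b = 1^2 + 4^2 + 3^2
= 1 + 16 + 9 = 26
Coefficient = 11/26
In lowest terms: 11/26


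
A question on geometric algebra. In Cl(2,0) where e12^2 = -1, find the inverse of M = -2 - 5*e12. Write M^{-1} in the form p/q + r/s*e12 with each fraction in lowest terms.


M = -2 - 5*e12, where e12^2 = -1.
Since M commutes with its reverse ~M = a - b*e12, M * ~M = a^2 - b^2*e12^2 = a^2 + b^2.
So M^{-1} = ~M / (a^2 + b^2) = (a - b*e12)/(a^2 + b^2).
a^2 + b^2 = 4 + 25 = 29
Scalar part = -2/29 = -2/29
Bivector coeff = 5/29 = 5/29
M^{-1} = -2/29 + 5/29*e12


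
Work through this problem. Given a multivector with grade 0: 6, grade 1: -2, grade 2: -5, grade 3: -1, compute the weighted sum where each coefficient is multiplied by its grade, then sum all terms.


Grade-weighted sum = sum of grade_k * coefficient_k
0*6 = 0
1*(-2) = -2
2*(-5) = -10
3*(-1) = -3
Total = 0 + (-2) + (-10) + (-3) = -15


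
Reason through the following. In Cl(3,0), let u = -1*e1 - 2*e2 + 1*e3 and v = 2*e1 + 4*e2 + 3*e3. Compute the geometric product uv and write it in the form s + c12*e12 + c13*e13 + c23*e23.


In Cl(3,0): e_i^2 = 1, e_ie_j = -e_je_i for i != j.
Scalar part = u . v = (-1)*2 + (-2)*4 + 1*3
= -2 + (-8) + 3 = -7
e12 coeff = (-1)*4 - (-2)*2 = -4 - (-4) = 0
e13 coeff = (-1)*3 - 1*2 = -3 - 2 = -5
e23 coeff = (-2)*3 - 1*4 = -6 - 4 = -10
uv = -7 + 0*e12 - 5*e13 - 10*e23


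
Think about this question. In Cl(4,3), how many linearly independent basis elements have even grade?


Even subalgebra dimension = 2^(n-1)
n = 4 + 3 = 7
2^(7 - 1) = 2^6 = 64
Verification: sum of C(7,k) for even k = 1 + 21 + 35 + 7 = 64
Result = 64


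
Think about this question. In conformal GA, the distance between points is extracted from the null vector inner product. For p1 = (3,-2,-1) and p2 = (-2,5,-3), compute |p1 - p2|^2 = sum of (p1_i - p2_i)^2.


p1 - p2 = (5, -7, 2)
|p1 - p2|^2 = 5^2 + (-7)^2 + 2^2
= 25 + 49 + 4
= 78


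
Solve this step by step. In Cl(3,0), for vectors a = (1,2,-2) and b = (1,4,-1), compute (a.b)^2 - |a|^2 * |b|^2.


a . b = 1*1 + 2*4 + (-2)*(-1)
= 1 + 8 + 2 = 11
|a|^2 = 1^2 + 2^2 + (-2)^2 = 9
|b|^2 = 1^2 + 4^2 + (-1)^2 = 18
(a.b)^2 = 11^2 = 121
|a|^2 * |b|^2 = 9 * 18 = 162
Result = 121 - 162 = -41


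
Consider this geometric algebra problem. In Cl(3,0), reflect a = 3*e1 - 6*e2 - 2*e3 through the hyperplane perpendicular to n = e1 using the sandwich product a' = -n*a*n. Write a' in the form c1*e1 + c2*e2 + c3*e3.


Reflection formula: a' = -n*a*n, with n = e1 (unit vector, n^2 = 1).
For reflection through hyperplane perp to e1:
The component along e1 flips sign, others stay.
a = (3, -6, -2)
a' = (-3, -6, -2)
a' = -3*e1 - 6*e2 - 2*e3


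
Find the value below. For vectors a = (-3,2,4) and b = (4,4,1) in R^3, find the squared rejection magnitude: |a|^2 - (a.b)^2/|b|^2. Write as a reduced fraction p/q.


|a|^2 = (-3)^2 + 2^2 + 4^2 = 29
|b|^2 = 4^2 + 4^2 + 1^2 = 33
a . b = (-3)*4 + 2*4 + 4*1 = 0
(a.b)^2 = 0^2 = 0
|rej|^2 = 29 - 0/33
= (957 - 0)/33
= 957/33
In lowest terms: 29/1


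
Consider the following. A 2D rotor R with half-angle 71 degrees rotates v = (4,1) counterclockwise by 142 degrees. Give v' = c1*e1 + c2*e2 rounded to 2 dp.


Rotor R = cos(71deg) - sin(71deg)*e12
Rotation angle theta = 2 * 71 = 142 degrees
v' = R*v*~R rotates v by theta.
cos(142deg) = -0.7880, sin(142deg) = 0.6157
v'_1 = 4*cos(142deg) - 1*sin(142deg)
= 4*(-0.7880) - 1*0.6157
= -3.77
v'_2 = 4*sin(142deg) + 1*cos(142deg)
= 4*0.6157 + 1*(-0.7880)
= 1.67
v' = -3.77*e1 + 1.67*e2


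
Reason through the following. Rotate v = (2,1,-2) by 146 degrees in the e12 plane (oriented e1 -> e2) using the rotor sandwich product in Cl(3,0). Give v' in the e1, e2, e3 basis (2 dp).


Rotor R = cos(73deg) - sin(73deg)*e12
Rotation angle theta = 2 * 73 = 146 degrees in the e12 plane (e1 -> e2).
The component perpendicular to the plane (e3) is invariant: v'_3 = v3 = -2.00
cos(146deg) = -0.8290, sin(146deg) = 0.5592
v'_1 = v1*cos(theta) - v2*sin(theta) = 2*(-0.8290) - 1*0.5592 = -2.22
v'_2 = v1*sin(theta) + v2*cos(theta) = 2*0.5592 + 1*(-0.8290) = 0.29
v' = -2.22*e1 + 0.29*e2 - 2.00*e3


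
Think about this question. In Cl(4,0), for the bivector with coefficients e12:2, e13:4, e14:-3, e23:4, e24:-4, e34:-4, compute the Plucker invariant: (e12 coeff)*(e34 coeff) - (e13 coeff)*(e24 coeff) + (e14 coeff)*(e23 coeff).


Plucker relation: af - be + cd
a*f = 2*(-4) = -8
b*e = 4*(-4) = -16
c*d = (-3)*4 = -12
af - be + cd = -8 - (-16) + (-12)
= -4


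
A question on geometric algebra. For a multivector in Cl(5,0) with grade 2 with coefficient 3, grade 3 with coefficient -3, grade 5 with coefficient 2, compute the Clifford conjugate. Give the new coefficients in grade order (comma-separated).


Clifford conjugate sign for grade k: (-1)^(k(k+1)/2)
Grade 2: (-1)^(2*3/2) = (-1)^3 = -1, coeff 3 -> -3
Grade 3: (-1)^(3*4/2) = (-1)^6 = 1, coeff -3 -> -3
Grade 5: (-1)^(5*6/2) = (-1)^15 = -1, coeff 2 -> -2
Conjugated coefficients: -3, -3, -2


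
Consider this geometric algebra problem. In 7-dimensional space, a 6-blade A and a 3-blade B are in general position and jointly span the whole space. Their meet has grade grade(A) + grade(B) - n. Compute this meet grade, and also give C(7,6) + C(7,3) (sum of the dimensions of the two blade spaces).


Meet grade = grade(A) + grade(B) - n
= 6 + 3 - 7 = 2
C(7,6) = 7
C(7,3) = 35
dim_A + dim_B = 7 + 35 = 42


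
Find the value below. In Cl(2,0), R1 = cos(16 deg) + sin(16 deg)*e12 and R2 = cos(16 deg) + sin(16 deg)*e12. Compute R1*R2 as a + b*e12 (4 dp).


Same-plane rotors commute and their half-angles add:
R1*R2 = cos(a1 + a2) + sin(a1 + a2)*e12.
a1 + a2 = 16 + 16 = 32 deg
cos(32 deg) = 0.8480
sin(32 deg) = 0.5299
R1*R2 = 0.8480 + 0.5299*e12


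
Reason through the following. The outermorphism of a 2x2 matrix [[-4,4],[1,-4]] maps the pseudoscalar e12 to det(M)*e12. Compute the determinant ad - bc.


The outermorphism of a linear map f sends e1^e2 to f(e1)^f(e2).
f(e1) = -4*e1 + 1*e2
f(e2) = 4*e1 - 4*e2
f(e1) ^ f(e2) = (-4*e1 + 1*e2) ^ (4*e1 - 4*e2)
= (-4)*(-4)*e12 + 1*4*e21
= (16 - 4)*e12
= 12*e12
Coefficient = 12


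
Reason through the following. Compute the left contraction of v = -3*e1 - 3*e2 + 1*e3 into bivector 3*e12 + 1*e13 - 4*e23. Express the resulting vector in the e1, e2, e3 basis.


Left contraction v _| B = <vB>_1 (grade-1 part of the geometric product vB).
Using e1_|e12 = e2, e2_|e12 = -e1, e1_|e13 = e3, e3_|e13 = -e1, e2_|e23 = e3, e3_|e23 = -e2:
e1 coeff: -v2*b12 - v3*b13 = -(-3)*(3) - (1)*(1) = 8
e2 coeff: v1*b12 - v3*b23 = (-3)*(3) - (1)*(-4) = -5
e3 coeff: v1*b13 + v2*b23 = (-3)*(1) + (-3)*(-4) = 9
v _| B = 8*e1 - 5*e2 + 9*e3


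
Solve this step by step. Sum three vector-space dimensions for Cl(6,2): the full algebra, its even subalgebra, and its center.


n = 6 + 2 = 8
Total dim = 2^8 = 256
Even subalgebra dim = 2^7 = 128
n is even, so center dim = 1
Sum = 256 + 128 + 1 = 385


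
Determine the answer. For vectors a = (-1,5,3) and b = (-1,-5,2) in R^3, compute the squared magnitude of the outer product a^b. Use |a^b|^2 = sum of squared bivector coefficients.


a wedge b = (a1*b2 - a2*b1)*e12 + (a1*b3 - a3*b1)*e13 + (a2*b3 - a3*b2)*e23
e12 coeff: (-1)*(-5) - 5*(-1) = 5 - (-5) = 10
e13 coeff: (-1)*2 - 3*(-1) = -2 - (-3) = 1
e23 coeff: 5*2 - 3*(-5) = 10 - (-15) = 25
|a wedge b|^2 = 10^2 + 1^2 + 25^2
= 100 + 1 + 625
= 726


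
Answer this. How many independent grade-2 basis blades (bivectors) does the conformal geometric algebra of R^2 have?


The conformal model of R^2 uses Cl(3,1) with m = 2 + 2 = 4 generators.
Number of grade-2 blades = C(m, 2) = C(4, 2)
= 4*3/2 = 6


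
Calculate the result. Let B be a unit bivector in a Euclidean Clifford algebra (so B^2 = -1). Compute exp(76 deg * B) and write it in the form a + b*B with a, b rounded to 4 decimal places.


For a unit bivector B with B^2 = -1, the exponential series gives
e^(theta*B) = cos(theta) + sin(theta)*B (the GA analogue of Euler's formula).
theta = 76 degrees = 1.32645 rad
cos(76 deg) = 0.2419
sin(76 deg) = 0.9703
exp(theta*B) = 0.2419 + 0.9703*B


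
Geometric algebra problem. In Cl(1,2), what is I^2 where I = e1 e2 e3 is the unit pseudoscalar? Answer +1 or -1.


The pseudoscalar I = e1...e_n (product of all n generators) of Cl(p,q) satisfies I^2 = (-1)^(q + n(n-1)/2).
p = 1, q = 2, n = p + q = 3
n(n-1)/2 = 3 * 2 / 2 = 3
Exponent = q + n(n-1)/2 = 2 + 3 = 5
I^2 = (-1)^5 = -1


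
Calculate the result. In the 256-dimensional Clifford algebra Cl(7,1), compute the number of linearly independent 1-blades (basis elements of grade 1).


Number of grade-k basis blades in Cl(p,q) with n = p + q is C(n, k).
n = 7 + 1 = 8
C(8, 1) = 8! / (1! * 7!)
= 40320 / (1 * 5040)
= 8


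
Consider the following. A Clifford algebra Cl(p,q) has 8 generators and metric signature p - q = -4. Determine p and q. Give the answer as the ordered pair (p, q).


We need p + q = 8 and p - q = -4.
Adding: 2p = 8 + (-4) = 4, so p = 2.
Then q = 8 - 2 = 6.
(p, q) = (2, 6)


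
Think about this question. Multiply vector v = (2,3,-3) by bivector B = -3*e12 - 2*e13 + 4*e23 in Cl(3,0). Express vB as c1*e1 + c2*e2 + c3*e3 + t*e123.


vB has grade-1 (vector) and grade-3 (trivector) parts: vB = (v _| B) + (v ^ B).
Vector part <vB>_1:
  e1: -v2*b12 - v3*b13 = -(3)*(-3) - (-3)*(-2) = 3
  e2: v1*b12 - v3*b23 = (2)*(-3) - (-3)*(4) = 6
  e3: v1*b13 + v2*b23 = (2)*(-2) + (3)*(4) = 8
Trivector part <vB>_3:
  e123: v1*b23 - v2*b13 + v3*b12 = (2)*(4) - (3)*(-2) + (-3)*(-3) = 23
vB = 3*e1 + 6*e2 + 8*e3 + 23*e123


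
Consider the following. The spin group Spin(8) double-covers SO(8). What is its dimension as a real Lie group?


Spin(n) double-covers SO(n); both have Lie algebra so(n) of dimension n(n-1)/2.
n = 8
n(n-1) = 8 * 7 = 56
dim Spin(8) = 56/2 = 28


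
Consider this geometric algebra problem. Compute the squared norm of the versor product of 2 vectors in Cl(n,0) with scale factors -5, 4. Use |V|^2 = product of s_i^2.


Each vector v_i has |v_i|^2 = s_i^2
Squared scales: (-5)^2 = 25, 4^2 = 16
|V|^2 = 25 * 16
= 400


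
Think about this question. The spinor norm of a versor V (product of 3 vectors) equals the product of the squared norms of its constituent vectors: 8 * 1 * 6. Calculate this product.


Spinor norm N(V) = |v1|^2 * |v2|^2 * ... * |v3|^2
= 8 * 1 * 6
Running product: 8, 8, 48
N(V) = 48


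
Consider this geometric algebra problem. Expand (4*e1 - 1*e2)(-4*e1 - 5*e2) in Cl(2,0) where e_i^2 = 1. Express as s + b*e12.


Expand: (4*e1 - 1*e2)(-4*e1 - 5*e2)
= 4*(-4)*e1e1 + 4*(-5)*e1e2 + (-1)*(-4)*e2e1 + (-1)*(-5)*e2e2
Using e1^2 = e2^2 = 1, e2e1 = -e1e2:
Scalar part s = 4*(-4) + (-1)*(-5) = -16 + 5 = -11
Bivector part b = 4*(-5) - (-1)*(-4) = -20 - 4 = -24
uv = -11 - 24*e12


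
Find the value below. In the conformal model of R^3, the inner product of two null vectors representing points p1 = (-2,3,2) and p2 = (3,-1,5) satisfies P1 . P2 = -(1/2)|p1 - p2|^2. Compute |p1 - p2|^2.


p1 - p2 = (-5, 4, -3)
|p1 - p2|^2 = (-5)^2 + 4^2 + (-3)^2
= 25 + 16 + 9
= 50


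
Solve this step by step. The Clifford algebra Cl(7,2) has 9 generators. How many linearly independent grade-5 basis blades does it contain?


Number of grade-k basis blades in Cl(p,q) with n = p + q is C(n, k).
n = 7 + 2 = 9
C(9, 5) = 9! / (5! * 4!)
= 362880 / (120 * 24)
= 126


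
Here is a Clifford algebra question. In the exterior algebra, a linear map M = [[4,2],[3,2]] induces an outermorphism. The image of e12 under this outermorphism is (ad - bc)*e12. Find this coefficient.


The outermorphism of a linear map f sends e1^e2 to f(e1)^f(e2).
f(e1) = 4*e1 + 3*e2
f(e2) = 2*e1 + 2*e2
f(e1) ^ f(e2) = (4*e1 + 3*e2) ^ (2*e1 + 2*e2)
= 4*2*e12 + 3*2*e21
= (8 - 6)*e12
= 2*e12
Coefficient = 2


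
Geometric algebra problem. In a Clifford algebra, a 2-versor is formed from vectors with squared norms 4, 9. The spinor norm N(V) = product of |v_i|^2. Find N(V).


Spinor norm N(V) = |v1|^2 * |v2|^2 * ... * |v2|^2
= 4 * 9
Running product: 4, 36
N(V) = 36


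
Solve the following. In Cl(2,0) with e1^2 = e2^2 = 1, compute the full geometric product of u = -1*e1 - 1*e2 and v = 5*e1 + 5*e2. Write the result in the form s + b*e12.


Expand: (-1*e1 - 1*e2)(5*e1 + 5*e2)
= (-1)*5*e1e1 + (-1)*5*e1e2 + (-1)*5*e2e1 + (-1)*5*e2e2
Using e1^2 = e2^2 = 1, e2e1 = -e1e2:
Scalar part s = (-1)*5 + (-1)*5 = -5 + (-5) = -10
Bivector part b = (-1)*5 - (-1)*5 = -5 - (-5) = 0
uv = -10 + 0*e12


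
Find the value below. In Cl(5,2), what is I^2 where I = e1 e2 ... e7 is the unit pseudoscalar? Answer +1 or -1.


The pseudoscalar I = e1...e_n (product of all n generators) of Cl(p,q) satisfies I^2 = (-1)^(q + n(n-1)/2).
p = 5, q = 2, n = p + q = 7
n(n-1)/2 = 7 * 6 / 2 = 21
Exponent = q + n(n-1)/2 = 2 + 21 = 23
I^2 = (-1)^23 = -1


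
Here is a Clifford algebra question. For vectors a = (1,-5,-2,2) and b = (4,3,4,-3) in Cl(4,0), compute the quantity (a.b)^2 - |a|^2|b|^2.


a . b = 1*4 + (-5)*3 + (-2)*4 + 2*(-3)
= 4 + (-15) + (-8) + (-6) = -25
|a|^2 = 1^2 + (-5)^2 + (-2)^2 + 2^2 = 34
|b|^2 = 4^2 + 3^2 + 4^2 + (-3)^2 = 50
(a.b)^2 = (-25)^2 = 625
|a|^2 * |b|^2 = 34 * 50 = 1700
Result = 625 - 1700 = -1075


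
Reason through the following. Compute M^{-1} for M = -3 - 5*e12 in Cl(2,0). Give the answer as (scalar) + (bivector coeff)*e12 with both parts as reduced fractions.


M = -3 - 5*e12, where e12^2 = -1.
Since M commutes with its reverse ~M = a - b*e12, M * ~M = a^2 - b^2*e12^2 = a^2 + b^2.
So M^{-1} = ~M / (a^2 + b^2) = (a - b*e12)/(a^2 + b^2).
a^2 + b^2 = 9 + 25 = 34
Scalar part = -3/34 = -3/34
Bivector coeff = 5/34 = 5/34
M^{-1} = -3/34 + 5/34*e12


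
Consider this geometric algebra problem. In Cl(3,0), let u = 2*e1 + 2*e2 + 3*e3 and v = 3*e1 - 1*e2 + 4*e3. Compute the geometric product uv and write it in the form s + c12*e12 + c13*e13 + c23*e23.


In Cl(3,0): e_i^2 = 1, e_ie_j = -e_je_i for i != j.
Scalar part = u . v = 2*3 + 2*(-1) + 3*4
= 6 + (-2) + 12 = 16
e12 coeff = 2*(-1) - 2*3 = -2 - 6 = -8
e13 coeff = 2*4 - 3*3 = 8 - 9 = -1
e23 coeff = 2*4 - 3*(-1) = 8 - (-3) = 11
uv = 16 - 8*e12 - 1*e13 + 11*e23


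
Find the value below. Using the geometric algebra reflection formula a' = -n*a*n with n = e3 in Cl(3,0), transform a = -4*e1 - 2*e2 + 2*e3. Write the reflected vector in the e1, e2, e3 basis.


Reflection formula: a' = -n*a*n, with n = e3 (unit vector, n^2 = 1).
For reflection through hyperplane perp to e3:
The component along e3 flips sign, others stay.
a = (-4, -2, 2)
a' = (-4, -2, -2)
a' = -4*e1 - 2*e2 - 2*e3


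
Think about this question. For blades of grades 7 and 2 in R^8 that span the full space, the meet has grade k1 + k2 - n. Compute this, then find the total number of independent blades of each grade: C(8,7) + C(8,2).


Meet grade = grade(A) + grade(B) - n
= 7 + 2 - 8 = 1
C(8,7) = 8
C(8,2) = 28
dim_A + dim_B = 8 + 28 = 36


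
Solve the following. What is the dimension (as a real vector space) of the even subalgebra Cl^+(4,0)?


Even subalgebra dimension = 2^(n-1)
n = 4 + 0 = 4
2^(4 - 1) = 2^3 = 8
Verification: sum of C(4,k) for even k = 1 + 6 + 1 = 8
Result = 8


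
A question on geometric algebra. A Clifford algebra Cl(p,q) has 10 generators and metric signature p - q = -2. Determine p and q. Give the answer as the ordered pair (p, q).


We need p + q = 10 and p - q = -2.
Adding: 2p = 10 + (-2) = 8, so p = 4.
Then q = 10 - 4 = 6.
(p, q) = (4, 6)


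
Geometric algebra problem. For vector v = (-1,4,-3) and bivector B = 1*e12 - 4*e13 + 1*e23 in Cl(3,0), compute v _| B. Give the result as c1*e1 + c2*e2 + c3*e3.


Left contraction v _| B = <vB>_1 (grade-1 part of the geometric product vB).
Using e1_|e12 = e2, e2_|e12 = -e1, e1_|e13 = e3, e3_|e13 = -e1, e2_|e23 = e3, e3_|e23 = -e2:
e1 coeff: -v2*b12 - v3*b13 = -(4)*(1) - (-3)*(-4) = -16
e2 coeff: v1*b12 - v3*b23 = (-1)*(1) - (-3)*(1) = 2
e3 coeff: v1*b13 + v2*b23 = (-1)*(-4) + (4)*(1) = 8
v _| B = -16*e1 + 2*e2 + 8*e3


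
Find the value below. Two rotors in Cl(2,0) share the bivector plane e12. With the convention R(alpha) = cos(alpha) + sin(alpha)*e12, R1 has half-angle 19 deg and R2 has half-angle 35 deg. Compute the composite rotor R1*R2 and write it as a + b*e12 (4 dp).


Same-plane rotors commute and their half-angles add:
R1*R2 = cos(a1 + a2) + sin(a1 + a2)*e12.
a1 + a2 = 19 + 35 = 54 deg
cos(54 deg) = 0.5878
sin(54 deg) = 0.8090
R1*R2 = 0.5878 + 0.8090*e12


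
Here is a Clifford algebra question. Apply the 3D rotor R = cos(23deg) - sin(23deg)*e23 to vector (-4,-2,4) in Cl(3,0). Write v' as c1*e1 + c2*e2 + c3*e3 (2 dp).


Rotor R = cos(23deg) - sin(23deg)*e23
Rotation angle theta = 2 * 23 = 46 degrees in the e23 plane (e2 -> e3).
The component perpendicular to the plane (e1) is invariant: v'_1 = v1 = -4.00
cos(46deg) = 0.6947, sin(46deg) = 0.7193
v'_2 = v2*cos(theta) - v3*sin(theta) = -2*0.6947 - 4*0.7193 = -4.27
v'_3 = v2*sin(theta) + v3*cos(theta) = -2*0.7193 + 4*0.6947 = 1.34
v' = -4.00*e1 - 4.27*e2 + 1.34*e3


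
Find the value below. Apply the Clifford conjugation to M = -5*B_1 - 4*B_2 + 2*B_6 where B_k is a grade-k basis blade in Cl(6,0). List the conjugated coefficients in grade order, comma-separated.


Clifford conjugate sign for grade k: (-1)^(k(k+1)/2)
Grade 1: (-1)^(1*2/2) = (-1)^1 = -1, coeff -5 -> 5
Grade 2: (-1)^(2*3/2) = (-1)^3 = -1, coeff -4 -> 4
Grade 6: (-1)^(6*7/2) = (-1)^21 = -1, coeff 2 -> -2
Conjugated coefficients: 5, 4, -2


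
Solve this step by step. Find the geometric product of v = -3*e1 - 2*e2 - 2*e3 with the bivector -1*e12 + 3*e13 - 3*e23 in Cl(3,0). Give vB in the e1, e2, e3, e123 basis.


vB has grade-1 (vector) and grade-3 (trivector) parts: vB = (v _| B) + (v ^ B).
Vector part <vB>_1:
  e1: -v2*b12 - v3*b13 = -(-2)*(-1) - (-2)*(3) = 4
  e2: v1*b12 - v3*b23 = (-3)*(-1) - (-2)*(-3) = -3
  e3: v1*b13 + v2*b23 = (-3)*(3) + (-2)*(-3) = -3
Trivector part <vB>_3:
  e123: v1*b23 - v2*b13 + v3*b12 = (-3)*(-3) - (-2)*(3) + (-2)*(-1) = 17
vB = 4*e1 - 3*e2 - 3*e3 + 17*e123


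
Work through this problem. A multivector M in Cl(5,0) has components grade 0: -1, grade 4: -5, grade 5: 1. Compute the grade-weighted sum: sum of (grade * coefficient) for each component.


Grade-weighted sum = sum of grade_k * coefficient_k
0*(-1) = 0
4*(-5) = -20
5*1 = 5
Total = 0 + (-20) + 5 = -15


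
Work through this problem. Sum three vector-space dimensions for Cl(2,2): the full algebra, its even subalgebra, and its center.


n = 2 + 2 = 4
Total dim = 2^4 = 16
Even subalgebra dim = 2^3 = 8
n is even, so center dim = 1
Sum = 16 + 8 + 1 = 25


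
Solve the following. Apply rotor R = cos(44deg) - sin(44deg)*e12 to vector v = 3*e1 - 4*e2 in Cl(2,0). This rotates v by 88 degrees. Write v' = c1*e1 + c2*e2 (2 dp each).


Rotor R = cos(44deg) - sin(44deg)*e12
Rotation angle theta = 2 * 44 = 88 degrees
v' = R*v*~R rotates v by theta.
cos(88deg) = 0.0349, sin(88deg) = 0.9994
v'_1 = 3*cos(88deg) - (-4)*sin(88deg)
= 3*0.0349 - (-4)*0.9994
= 4.10
v'_2 = 3*sin(88deg) + (-4)*cos(88deg)
= 3*0.9994 + (-4)*0.0349
= 2.86
v' = 4.10*e1 + 2.86*e2
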